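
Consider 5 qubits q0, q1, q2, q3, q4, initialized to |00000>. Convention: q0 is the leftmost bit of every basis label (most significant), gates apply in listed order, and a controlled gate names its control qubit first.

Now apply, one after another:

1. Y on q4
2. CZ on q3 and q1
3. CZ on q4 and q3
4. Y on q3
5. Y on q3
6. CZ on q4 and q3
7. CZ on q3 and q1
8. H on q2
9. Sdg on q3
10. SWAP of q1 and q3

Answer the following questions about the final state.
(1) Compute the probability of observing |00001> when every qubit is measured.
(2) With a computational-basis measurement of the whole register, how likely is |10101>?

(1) The probability of measuring |00001> is 1/2. Key observation: the block from step 2 through step 7 cancels to the identity and can be dropped.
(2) Outcome |10101> occurs with probability 0.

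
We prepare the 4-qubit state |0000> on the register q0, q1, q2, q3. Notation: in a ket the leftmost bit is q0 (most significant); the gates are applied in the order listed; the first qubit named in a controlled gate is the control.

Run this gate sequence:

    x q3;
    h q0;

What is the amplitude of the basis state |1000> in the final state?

The amplitude on |1000> is 0.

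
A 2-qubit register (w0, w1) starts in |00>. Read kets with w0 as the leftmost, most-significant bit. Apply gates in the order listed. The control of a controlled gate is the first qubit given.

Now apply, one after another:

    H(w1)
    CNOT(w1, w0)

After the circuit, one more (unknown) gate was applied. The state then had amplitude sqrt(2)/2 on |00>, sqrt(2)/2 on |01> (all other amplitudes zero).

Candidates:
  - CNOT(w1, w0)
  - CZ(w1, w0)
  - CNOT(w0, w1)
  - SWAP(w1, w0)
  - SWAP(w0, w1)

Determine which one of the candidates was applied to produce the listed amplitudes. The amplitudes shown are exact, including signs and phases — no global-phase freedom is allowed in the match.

The applied gate was CNOT(w1, w0).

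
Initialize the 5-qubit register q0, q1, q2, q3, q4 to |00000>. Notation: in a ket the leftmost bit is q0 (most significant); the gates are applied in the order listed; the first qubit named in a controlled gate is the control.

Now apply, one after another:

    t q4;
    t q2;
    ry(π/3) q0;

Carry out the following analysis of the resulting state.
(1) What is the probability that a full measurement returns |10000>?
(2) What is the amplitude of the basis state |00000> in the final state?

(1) Outcome |10000> occurs with probability 1/4.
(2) |00000> carries amplitude sqrt(3)/2 in the final state.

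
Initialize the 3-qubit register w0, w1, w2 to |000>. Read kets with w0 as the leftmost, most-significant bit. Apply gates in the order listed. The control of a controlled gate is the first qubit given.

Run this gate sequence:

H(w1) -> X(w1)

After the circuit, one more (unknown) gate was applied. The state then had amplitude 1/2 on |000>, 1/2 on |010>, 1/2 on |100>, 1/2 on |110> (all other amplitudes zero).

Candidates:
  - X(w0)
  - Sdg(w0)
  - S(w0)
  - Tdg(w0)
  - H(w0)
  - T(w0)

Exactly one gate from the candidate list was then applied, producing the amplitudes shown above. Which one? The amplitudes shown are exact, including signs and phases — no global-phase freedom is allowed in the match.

It was H(w0) that produced the state shown.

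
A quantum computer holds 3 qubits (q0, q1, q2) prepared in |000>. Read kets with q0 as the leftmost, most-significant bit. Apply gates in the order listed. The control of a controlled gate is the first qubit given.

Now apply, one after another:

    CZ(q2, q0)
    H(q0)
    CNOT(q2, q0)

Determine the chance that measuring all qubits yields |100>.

The probability of measuring |100> is 1/2.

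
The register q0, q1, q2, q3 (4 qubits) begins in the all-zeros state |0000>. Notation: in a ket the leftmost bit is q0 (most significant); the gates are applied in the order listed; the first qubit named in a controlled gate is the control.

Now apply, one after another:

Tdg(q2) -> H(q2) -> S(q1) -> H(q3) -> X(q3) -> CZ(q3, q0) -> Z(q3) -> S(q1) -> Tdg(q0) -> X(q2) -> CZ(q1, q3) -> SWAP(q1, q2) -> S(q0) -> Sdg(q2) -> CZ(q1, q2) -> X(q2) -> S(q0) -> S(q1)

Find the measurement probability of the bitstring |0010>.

A full measurement returns |0010> with probability 1/4.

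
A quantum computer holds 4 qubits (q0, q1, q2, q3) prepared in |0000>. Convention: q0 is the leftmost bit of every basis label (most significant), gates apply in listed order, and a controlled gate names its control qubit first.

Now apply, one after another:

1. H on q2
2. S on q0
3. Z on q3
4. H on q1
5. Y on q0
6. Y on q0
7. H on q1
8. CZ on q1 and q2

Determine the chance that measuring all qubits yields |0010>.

A full measurement returns |0010> with probability 1/2. Key observation: steps 4-7 multiply out to the identity, so the circuit reduces to the remaining gates.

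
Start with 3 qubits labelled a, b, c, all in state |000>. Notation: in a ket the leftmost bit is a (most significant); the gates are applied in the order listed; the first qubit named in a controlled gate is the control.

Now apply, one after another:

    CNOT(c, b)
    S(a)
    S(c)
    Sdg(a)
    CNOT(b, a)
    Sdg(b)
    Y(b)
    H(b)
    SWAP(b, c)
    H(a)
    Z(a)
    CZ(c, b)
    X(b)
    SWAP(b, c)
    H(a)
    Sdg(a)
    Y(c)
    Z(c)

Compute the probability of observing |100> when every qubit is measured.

A full measurement returns |100> with probability 1/2.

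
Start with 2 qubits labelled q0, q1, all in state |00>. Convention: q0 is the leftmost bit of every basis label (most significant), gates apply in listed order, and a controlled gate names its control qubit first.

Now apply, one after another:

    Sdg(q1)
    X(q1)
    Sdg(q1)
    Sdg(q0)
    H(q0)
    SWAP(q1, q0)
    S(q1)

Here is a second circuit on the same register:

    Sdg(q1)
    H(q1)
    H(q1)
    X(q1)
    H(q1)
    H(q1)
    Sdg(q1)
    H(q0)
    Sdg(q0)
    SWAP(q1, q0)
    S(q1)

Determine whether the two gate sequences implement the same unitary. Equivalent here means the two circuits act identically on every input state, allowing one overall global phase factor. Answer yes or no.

No: there is an input state on which the two circuits produce genuinely different outputs (not merely differing by a phase).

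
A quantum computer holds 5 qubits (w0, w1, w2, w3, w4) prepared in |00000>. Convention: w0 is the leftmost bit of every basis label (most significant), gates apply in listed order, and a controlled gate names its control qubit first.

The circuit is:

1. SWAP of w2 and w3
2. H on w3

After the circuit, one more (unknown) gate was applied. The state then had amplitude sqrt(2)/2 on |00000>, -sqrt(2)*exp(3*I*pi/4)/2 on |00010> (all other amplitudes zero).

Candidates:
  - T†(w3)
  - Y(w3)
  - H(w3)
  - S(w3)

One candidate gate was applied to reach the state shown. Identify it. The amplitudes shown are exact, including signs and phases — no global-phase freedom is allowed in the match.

The applied gate was T†(w3).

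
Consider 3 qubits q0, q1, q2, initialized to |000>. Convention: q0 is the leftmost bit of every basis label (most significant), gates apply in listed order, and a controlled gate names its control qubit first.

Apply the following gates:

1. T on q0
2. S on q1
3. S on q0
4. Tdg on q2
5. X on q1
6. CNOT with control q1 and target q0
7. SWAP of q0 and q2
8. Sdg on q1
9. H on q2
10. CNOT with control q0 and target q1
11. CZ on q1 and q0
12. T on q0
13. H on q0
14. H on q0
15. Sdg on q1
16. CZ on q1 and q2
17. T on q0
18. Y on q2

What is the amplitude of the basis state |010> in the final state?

|010> carries amplitude sqrt(2)*I/2 in the final state. Key observation: steps 13-14 multiply out to the identity, so the circuit reduces to the remaining gates.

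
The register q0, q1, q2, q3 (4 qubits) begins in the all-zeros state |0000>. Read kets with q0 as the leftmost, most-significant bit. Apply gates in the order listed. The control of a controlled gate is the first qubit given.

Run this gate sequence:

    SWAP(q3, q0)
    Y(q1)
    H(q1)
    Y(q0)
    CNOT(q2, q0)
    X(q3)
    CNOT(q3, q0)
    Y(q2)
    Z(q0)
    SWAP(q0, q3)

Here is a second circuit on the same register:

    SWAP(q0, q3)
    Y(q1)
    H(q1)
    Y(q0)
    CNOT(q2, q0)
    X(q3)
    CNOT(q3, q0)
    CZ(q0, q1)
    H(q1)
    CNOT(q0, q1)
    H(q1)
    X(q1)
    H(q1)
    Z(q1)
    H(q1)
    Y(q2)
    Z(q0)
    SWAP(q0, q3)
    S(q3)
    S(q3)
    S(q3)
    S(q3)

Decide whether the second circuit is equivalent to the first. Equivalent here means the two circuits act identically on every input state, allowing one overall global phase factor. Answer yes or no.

Yes: on every input state the two circuits agree up to one overall phase factor.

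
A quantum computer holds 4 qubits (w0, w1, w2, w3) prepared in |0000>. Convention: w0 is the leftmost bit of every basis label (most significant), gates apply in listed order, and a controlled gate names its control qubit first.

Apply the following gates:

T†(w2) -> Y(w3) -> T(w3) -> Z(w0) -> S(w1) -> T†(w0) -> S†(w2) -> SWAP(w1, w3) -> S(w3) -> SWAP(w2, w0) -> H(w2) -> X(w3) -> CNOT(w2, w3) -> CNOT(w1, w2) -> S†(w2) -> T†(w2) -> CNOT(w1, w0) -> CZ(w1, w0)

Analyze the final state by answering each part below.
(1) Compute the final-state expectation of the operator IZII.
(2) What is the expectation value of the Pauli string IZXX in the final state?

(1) The observable IZII averages to -1.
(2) The observable IZXX averages to sqrt(2)/2.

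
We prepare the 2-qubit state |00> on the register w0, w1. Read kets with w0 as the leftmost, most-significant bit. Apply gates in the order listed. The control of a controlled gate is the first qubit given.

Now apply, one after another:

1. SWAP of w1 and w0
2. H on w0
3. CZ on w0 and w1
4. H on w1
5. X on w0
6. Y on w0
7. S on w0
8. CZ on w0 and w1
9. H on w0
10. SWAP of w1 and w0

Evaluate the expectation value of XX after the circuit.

The observable XX averages to 1.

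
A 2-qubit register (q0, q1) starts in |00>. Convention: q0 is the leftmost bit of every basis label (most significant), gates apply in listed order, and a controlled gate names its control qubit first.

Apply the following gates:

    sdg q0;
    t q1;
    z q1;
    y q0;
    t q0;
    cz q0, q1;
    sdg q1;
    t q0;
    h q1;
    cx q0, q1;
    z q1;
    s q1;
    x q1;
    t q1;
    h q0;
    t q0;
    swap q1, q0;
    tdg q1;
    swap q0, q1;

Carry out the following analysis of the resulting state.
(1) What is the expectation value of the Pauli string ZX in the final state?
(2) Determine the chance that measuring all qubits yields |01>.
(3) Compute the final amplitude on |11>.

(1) The observable ZX averages to 0.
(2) A full measurement returns |01> with probability 1/4.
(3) The final state's coefficient on |11> equals exp(I*pi/4)/2.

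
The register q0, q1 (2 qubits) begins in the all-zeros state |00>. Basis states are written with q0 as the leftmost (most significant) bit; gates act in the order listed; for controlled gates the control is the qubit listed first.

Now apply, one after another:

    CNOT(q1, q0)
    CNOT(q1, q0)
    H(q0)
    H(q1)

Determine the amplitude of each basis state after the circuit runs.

After the circuit, the state carries amplitude 1/2 on |00>, 1/2 on |01>, 1/2 on |10>, 1/2 on |11>. Key observation: steps 1-2 multiply out to the identity, so the circuit reduces to the remaining gates.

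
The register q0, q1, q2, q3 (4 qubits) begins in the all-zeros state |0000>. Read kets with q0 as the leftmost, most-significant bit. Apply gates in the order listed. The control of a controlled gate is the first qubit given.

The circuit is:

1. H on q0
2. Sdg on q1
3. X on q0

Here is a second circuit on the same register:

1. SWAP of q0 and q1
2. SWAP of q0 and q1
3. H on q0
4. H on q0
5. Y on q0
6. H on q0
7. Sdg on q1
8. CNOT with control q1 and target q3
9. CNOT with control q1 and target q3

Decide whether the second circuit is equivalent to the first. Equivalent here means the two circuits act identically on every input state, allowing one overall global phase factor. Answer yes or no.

No — the two circuits implement different unitaries, even allowing a global phase.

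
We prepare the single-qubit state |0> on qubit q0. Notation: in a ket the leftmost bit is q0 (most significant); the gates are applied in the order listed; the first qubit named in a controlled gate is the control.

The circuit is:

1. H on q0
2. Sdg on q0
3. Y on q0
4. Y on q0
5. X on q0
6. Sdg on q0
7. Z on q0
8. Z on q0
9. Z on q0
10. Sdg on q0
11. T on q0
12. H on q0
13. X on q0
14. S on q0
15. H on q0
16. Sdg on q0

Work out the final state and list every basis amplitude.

After the circuit, the state carries amplitude sqrt(2)*(1 - I - exp(I*pi/4) + exp(3*I*pi/4))/4 on |0>, sqrt(2)*(-1 - exp(I*pi/4) + exp(3*I*pi/4) + I)/4 on |1>.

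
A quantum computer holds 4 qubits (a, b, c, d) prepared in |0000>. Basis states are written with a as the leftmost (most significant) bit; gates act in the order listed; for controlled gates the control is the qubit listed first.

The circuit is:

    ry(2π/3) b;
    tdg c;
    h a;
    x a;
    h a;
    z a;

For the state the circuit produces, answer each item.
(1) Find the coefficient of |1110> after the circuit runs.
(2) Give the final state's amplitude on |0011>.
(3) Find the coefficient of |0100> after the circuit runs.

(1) The final state's coefficient on |1110> equals 0. Key observation: steps 3-6 multiply out to the identity, so the circuit reduces to the remaining gates.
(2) The final state's coefficient on |0011> equals 0.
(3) The amplitude on |0100> is sqrt(3)/2.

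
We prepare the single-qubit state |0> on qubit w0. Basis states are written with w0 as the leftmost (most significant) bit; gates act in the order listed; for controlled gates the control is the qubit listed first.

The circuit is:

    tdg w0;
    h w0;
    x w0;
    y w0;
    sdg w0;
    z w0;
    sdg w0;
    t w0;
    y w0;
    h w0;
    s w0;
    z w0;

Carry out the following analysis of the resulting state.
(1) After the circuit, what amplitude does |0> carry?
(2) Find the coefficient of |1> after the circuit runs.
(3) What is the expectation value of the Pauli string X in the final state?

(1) |0> carries amplitude 1/2 + exp(I*pi/4)/2 in the final state.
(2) The amplitude on |1> is -exp(3*I*pi/4)/2 + I/2.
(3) The observable X averages to sqrt(2)/2.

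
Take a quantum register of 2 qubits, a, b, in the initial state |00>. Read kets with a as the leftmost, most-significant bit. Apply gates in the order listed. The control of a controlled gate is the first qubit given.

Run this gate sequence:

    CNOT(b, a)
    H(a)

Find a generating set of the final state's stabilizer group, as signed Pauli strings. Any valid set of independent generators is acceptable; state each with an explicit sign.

The final state is stabilized by the group generated by +XI, +IZ; other independent generating sets are equally valid.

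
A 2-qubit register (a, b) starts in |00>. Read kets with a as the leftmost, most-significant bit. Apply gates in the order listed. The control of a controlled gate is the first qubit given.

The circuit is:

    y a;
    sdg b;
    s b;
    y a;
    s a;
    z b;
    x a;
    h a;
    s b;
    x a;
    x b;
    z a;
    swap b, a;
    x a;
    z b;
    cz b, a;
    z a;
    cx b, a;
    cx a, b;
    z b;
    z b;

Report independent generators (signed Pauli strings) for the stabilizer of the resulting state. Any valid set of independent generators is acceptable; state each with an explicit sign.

The stabilizer group can be generated by -XI, +IZ, among other valid generating sets. Key observation: gates 1-4 undo each other exactly, leaving only the rest of the circuit to track.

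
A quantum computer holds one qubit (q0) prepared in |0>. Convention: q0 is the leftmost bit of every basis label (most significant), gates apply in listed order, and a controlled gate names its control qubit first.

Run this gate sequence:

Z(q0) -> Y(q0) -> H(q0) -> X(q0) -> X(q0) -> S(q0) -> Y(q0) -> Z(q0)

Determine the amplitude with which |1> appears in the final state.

The amplitude on |1> is sqrt(2)/2.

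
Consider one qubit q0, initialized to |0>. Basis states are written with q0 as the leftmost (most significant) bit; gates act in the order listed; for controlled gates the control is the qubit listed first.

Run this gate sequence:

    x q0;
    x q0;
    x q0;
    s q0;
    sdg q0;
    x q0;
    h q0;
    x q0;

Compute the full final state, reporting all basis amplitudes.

The final amplitudes are sqrt(2)/2 on |0>, sqrt(2)/2 on |1>. Key observation: gates 3-6 undo each other exactly, leaving only the rest of the circuit to track.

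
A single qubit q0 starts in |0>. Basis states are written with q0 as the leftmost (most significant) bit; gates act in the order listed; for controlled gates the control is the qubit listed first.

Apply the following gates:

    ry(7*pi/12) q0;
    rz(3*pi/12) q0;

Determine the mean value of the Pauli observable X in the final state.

The expectation value of X is 1/4 + sqrt(3)/4.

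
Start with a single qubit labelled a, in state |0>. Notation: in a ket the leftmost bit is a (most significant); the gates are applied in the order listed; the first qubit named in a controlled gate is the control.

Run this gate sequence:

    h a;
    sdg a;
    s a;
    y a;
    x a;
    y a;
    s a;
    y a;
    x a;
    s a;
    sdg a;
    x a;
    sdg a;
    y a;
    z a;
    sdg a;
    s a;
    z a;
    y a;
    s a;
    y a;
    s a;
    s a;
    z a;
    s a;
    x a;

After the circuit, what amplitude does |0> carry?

|0> carries amplitude sqrt(2)/2 in the final state. Key observation: gates 14-19 undo each other exactly, leaving only the rest of the circuit to track.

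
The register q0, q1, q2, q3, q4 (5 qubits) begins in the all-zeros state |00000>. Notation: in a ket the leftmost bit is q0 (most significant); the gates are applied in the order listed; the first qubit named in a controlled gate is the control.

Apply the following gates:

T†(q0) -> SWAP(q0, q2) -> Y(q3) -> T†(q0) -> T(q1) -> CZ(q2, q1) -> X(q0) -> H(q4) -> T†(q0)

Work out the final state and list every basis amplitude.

The final amplitudes are sqrt(2)*exp(I*pi/4)/2 on |10010>, sqrt(2)*exp(I*pi/4)/2 on |10011>, and 0 on every other basis state.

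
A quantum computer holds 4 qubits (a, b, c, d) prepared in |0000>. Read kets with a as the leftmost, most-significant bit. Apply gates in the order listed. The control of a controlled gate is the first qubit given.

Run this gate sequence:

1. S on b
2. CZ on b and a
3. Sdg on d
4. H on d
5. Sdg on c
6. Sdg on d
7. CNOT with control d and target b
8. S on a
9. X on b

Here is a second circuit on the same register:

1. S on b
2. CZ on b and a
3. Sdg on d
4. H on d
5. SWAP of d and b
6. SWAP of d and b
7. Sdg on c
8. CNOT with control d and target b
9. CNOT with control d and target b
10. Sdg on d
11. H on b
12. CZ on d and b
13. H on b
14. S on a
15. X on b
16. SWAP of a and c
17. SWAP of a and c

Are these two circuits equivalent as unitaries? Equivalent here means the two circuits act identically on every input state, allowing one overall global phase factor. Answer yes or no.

Yes: on every input state the two circuits agree up to one overall phase factor.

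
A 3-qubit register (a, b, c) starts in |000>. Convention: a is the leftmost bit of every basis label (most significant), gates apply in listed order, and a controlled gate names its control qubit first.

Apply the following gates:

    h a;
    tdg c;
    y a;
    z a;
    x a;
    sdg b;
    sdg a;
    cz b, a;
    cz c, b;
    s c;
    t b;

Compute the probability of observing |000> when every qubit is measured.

Outcome |000> occurs with probability 1/2.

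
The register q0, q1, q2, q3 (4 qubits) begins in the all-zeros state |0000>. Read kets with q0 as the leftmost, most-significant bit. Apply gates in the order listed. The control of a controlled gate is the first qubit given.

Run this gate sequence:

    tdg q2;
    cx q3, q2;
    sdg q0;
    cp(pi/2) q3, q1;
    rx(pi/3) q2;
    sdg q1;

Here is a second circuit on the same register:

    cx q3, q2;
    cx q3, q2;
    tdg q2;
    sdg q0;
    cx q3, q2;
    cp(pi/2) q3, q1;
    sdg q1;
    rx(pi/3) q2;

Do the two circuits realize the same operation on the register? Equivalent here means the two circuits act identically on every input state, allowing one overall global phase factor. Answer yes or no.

Yes, they are equivalent — the unitaries differ by at most a global phase.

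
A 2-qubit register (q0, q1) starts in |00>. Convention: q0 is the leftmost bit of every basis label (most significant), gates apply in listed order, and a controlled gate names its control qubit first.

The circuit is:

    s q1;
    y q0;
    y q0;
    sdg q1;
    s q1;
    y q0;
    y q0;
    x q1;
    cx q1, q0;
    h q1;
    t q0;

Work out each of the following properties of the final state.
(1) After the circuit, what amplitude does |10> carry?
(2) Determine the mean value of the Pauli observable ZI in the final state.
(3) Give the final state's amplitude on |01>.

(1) |10> carries amplitude sqrt(2)*exp(I*pi/4)/2 in the final state.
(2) The expectation value of ZI is -1.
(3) The amplitude on |01> is 0.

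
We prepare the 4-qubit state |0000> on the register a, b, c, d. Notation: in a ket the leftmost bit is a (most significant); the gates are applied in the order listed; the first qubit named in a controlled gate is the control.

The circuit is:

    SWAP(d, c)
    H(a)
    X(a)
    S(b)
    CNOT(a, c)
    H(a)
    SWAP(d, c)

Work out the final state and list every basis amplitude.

The final amplitudes are 1/2 on |0000>, 1/2 on |0001>, 1/2 on |1000>, -1/2 on |1001>, and 0 on every other basis state.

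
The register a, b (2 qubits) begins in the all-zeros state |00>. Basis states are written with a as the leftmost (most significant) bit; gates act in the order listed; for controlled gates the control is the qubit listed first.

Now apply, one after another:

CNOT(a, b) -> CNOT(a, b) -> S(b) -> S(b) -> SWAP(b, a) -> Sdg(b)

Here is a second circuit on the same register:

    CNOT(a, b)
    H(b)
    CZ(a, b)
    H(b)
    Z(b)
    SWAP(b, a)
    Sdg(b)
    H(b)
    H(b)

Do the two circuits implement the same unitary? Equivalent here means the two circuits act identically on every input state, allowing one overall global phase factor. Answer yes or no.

Yes: on every input state the two circuits agree up to one overall phase factor.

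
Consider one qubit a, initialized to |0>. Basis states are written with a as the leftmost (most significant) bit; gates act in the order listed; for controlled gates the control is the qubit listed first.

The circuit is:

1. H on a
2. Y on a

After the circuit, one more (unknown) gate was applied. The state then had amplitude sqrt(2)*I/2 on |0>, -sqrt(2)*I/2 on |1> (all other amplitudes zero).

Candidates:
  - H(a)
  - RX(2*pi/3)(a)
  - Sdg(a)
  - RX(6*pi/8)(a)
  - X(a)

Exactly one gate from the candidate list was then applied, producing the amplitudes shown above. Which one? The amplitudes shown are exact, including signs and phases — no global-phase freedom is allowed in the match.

It was X(a) that produced the state shown.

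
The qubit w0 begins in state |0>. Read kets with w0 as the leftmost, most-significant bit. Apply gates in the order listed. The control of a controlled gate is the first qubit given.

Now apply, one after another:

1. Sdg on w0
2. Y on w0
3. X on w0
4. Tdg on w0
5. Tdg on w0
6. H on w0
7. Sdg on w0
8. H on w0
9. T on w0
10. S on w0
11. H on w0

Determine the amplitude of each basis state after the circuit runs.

After the circuit, the state carries amplitude sqrt(2)*(1 - exp(I*pi/4) - exp(3*I*pi/4) + I)/4 on |0>, sqrt(2)*(1 + I + sqrt(2)*I)/4 on |1>.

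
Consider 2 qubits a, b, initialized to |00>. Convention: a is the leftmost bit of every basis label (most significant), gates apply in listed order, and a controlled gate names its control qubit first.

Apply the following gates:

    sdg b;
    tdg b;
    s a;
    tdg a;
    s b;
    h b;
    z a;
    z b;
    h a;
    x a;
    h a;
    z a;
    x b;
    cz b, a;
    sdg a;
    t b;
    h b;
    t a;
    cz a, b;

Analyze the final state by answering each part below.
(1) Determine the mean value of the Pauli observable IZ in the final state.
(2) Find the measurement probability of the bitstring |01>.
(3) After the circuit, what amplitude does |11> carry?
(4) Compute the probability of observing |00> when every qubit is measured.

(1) The expectation value of IZ is -sqrt(2)/2. Key observation: steps 9-12 multiply out to the identity, so the circuit reduces to the remaining gates.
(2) The probability of measuring |01> is sqrt(2)/4 + 1/2.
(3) The final state's coefficient on |11> equals 0.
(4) The probability of measuring |00> is 1/2 - sqrt(2)/4.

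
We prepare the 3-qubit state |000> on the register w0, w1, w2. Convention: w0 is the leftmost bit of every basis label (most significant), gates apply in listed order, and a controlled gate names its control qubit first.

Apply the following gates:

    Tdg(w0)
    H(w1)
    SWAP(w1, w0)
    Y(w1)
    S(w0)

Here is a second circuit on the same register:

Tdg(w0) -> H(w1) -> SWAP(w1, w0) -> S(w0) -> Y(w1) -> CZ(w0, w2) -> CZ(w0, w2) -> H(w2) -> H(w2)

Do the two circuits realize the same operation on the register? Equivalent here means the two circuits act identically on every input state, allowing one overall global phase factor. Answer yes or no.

Yes — the two circuits implement the same unitary up to a global phase.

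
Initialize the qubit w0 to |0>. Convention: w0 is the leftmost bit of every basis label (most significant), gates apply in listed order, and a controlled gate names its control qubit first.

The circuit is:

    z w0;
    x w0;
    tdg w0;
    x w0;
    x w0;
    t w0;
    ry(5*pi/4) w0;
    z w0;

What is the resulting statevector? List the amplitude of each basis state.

After the circuit, the state carries amplitude -sqrt(sqrt(2) + 2)/2 on |0>, sqrt(2 - sqrt(2))/2 on |1>. Key observation: the block from step 3 through step 6 cancels to the identity and can be dropped.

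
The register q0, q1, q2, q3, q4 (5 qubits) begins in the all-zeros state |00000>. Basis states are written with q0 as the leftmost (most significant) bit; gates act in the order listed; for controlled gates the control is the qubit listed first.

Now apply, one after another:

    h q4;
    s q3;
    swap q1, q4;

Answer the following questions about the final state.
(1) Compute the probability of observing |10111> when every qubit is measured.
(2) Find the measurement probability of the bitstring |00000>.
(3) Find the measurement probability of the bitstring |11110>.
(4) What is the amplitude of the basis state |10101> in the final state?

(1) A full measurement returns |10111> with probability 0.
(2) The probability of measuring |00000> is 1/2.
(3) Outcome |11110> occurs with probability 0.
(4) The final state's coefficient on |10101> equals 0.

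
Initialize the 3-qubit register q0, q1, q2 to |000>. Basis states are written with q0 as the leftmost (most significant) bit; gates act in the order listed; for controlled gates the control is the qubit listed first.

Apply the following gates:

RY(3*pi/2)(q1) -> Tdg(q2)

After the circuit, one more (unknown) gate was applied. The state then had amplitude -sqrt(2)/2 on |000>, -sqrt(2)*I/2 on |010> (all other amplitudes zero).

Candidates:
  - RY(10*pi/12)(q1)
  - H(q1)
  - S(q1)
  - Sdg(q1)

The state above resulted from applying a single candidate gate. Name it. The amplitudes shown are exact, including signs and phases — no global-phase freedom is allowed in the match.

The unique candidate consistent with the amplitudes is Sdg(q1).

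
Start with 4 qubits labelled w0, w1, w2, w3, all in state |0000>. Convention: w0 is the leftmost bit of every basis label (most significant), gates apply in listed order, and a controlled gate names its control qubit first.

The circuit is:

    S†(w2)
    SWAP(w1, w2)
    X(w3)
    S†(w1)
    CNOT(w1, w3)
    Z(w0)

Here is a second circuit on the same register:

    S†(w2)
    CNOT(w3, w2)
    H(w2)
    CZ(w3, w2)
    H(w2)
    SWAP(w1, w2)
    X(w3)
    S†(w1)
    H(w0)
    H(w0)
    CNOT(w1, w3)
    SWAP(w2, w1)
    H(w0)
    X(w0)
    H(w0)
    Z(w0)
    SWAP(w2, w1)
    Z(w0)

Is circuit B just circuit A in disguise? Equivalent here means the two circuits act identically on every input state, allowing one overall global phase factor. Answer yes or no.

Yes, they are equivalent — the unitaries differ by at most a global phase.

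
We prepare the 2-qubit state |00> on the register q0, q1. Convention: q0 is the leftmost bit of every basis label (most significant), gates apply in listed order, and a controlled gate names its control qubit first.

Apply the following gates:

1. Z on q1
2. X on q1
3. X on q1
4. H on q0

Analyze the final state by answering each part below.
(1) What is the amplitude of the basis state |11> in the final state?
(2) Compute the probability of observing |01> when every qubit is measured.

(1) The amplitude on |11> is 0. Key observation: steps 2-3 multiply out to the identity, so the circuit reduces to the remaining gates.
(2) A full measurement returns |01> with probability 0.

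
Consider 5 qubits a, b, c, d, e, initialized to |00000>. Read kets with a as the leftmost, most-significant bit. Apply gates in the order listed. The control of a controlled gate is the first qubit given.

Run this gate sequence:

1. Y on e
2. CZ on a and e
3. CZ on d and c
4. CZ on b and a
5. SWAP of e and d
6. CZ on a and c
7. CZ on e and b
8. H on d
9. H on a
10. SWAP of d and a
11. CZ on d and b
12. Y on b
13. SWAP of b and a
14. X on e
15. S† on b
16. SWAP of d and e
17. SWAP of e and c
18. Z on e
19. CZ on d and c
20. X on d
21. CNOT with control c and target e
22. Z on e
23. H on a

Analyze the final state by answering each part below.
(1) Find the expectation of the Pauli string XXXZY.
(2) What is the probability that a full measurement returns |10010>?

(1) In the final state, XXXZY has expectation 0.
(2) A full measurement returns |10010> with probability 0.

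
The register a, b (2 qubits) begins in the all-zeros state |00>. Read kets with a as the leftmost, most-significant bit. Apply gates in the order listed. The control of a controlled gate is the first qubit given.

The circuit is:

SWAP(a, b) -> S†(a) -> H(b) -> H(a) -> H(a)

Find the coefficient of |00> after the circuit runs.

|00> carries amplitude sqrt(2)/2 in the final state. Key observation: gates 4-5 undo each other exactly, leaving only the rest of the circuit to track.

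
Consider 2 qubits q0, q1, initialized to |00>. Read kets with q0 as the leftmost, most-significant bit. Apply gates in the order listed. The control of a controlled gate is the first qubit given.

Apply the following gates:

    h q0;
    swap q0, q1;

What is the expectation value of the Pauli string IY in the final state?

The observable IY averages to 0.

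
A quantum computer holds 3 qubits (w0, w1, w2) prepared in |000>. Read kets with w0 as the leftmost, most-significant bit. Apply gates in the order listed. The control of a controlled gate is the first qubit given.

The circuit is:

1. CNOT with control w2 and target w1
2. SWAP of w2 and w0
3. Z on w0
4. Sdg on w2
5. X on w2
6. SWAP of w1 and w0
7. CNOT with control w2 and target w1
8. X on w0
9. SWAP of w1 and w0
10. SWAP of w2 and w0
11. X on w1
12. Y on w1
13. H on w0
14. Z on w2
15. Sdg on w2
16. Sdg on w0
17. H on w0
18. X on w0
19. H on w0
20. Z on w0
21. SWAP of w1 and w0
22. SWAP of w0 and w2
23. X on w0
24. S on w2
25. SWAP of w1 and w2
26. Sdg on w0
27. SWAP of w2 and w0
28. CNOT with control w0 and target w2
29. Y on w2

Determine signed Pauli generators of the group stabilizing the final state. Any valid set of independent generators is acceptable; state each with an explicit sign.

The final state is stabilized by the group generated by +XIY, -ZIZ, -IZI; other independent generating sets are equally valid. Key observation: gates 17-20 undo each other exactly, leaving only the rest of the circuit to track.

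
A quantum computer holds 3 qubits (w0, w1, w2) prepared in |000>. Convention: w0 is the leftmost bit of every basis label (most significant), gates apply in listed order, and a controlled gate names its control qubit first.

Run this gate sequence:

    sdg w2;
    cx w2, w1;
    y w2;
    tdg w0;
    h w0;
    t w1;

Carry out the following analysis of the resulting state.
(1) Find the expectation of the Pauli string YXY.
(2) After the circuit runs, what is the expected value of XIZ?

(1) The observable YXY averages to 0.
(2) The observable XIZ averages to -1.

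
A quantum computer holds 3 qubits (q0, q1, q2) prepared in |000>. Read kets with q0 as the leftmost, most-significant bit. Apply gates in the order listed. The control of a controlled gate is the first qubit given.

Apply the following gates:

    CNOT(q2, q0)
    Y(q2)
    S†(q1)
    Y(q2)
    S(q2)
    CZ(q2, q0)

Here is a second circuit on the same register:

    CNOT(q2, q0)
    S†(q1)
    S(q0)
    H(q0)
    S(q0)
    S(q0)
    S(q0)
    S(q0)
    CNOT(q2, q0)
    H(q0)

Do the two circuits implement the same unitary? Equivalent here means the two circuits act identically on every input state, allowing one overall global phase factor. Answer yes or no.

No: there is an input state on which the two circuits produce genuinely different outputs (not merely differing by a phase).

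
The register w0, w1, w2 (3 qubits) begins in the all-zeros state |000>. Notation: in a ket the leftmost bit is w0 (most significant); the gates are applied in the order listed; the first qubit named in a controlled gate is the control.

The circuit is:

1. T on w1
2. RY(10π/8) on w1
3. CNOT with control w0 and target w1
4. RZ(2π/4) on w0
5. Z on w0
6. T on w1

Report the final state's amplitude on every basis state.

After the circuit, the state carries amplitude sqrt(2 - sqrt(2))*exp(3*I*pi/4)/2 on |000>, sqrt(sqrt(2) + 2)/2 on |010>, and 0 on every other basis state.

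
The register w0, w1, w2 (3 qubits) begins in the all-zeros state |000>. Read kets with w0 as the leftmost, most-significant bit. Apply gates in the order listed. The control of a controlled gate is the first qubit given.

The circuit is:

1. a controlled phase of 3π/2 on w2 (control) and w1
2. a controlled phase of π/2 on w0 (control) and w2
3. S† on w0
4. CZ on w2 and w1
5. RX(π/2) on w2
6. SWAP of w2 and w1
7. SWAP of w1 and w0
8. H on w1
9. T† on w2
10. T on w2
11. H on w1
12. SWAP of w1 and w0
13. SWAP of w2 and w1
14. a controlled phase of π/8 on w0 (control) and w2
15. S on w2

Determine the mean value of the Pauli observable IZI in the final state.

The observable IZI averages to 1. Key observation: gates 6-13 undo each other exactly, leaving only the rest of the circuit to track.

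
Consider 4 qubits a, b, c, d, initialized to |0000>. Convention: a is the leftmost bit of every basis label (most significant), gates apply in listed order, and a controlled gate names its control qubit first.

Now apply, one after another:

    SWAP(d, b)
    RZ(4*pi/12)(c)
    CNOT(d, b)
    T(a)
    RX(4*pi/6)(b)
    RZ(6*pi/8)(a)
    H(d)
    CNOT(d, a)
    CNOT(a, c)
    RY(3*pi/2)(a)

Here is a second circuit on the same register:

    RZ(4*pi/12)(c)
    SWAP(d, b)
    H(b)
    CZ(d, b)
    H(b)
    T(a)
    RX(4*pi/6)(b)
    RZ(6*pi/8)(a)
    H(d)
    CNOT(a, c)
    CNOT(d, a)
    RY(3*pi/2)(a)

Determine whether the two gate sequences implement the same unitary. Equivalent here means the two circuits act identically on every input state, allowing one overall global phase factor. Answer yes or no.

No, they are not equivalent — no single phase factor reconciles the two unitaries.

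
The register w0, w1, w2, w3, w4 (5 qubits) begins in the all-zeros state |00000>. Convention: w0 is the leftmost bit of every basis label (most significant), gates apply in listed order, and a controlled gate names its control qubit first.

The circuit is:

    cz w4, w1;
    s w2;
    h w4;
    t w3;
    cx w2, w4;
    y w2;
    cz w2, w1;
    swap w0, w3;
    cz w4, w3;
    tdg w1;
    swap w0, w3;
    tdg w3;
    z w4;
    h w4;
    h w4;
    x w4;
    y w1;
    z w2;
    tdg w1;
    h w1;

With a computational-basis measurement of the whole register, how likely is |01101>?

The probability of measuring |01101> is 1/4.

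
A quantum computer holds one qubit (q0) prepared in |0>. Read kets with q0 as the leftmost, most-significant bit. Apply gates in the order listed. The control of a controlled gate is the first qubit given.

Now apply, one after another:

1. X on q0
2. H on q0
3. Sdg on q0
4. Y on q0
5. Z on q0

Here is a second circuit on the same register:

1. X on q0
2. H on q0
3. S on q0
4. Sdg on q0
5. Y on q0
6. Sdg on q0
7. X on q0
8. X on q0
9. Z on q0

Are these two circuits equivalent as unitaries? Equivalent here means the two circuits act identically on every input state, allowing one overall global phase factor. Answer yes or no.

No, they are not equivalent — no single phase factor reconciles the two unitaries.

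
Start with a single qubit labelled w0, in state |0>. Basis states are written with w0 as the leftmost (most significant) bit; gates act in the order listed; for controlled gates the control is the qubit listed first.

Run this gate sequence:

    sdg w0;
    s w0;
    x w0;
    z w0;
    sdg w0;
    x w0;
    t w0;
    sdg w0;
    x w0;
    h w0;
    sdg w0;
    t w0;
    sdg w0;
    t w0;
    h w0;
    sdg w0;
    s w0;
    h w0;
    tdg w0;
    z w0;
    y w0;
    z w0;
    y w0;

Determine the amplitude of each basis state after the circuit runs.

The resulting statevector has amplitude -sqrt(2)*I/2 on |0>, -sqrt(2)*exp(3*I*pi/4)/2 on |1>.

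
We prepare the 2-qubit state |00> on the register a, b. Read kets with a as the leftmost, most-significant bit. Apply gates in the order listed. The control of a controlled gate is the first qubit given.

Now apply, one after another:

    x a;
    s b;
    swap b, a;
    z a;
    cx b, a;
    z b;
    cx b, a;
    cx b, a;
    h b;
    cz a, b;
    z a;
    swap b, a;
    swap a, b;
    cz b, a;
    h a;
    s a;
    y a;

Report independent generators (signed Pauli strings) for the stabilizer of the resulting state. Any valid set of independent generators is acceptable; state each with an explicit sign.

The stabilizer group can be generated by -YI, -IX, among other valid generating sets.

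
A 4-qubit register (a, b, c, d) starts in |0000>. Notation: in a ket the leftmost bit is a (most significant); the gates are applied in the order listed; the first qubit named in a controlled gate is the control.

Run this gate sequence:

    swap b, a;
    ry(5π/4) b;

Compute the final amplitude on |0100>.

The final state's coefficient on |0100> equals sqrt(sqrt(2) + 2)/2.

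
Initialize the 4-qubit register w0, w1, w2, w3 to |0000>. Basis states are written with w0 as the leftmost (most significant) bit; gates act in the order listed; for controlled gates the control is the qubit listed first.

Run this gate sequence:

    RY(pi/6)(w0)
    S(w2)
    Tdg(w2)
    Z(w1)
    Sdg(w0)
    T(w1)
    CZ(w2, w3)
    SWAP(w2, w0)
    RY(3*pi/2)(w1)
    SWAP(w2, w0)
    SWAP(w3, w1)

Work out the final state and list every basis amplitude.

The final amplitudes are -sqrt(3)/4 - 1/4 on |0000>, 1/4 + sqrt(3)/4 on |0001>, I*(-1 + sqrt(3))/4 on |1000>, I*(1 - sqrt(3))/4 on |1001>, and 0 on every other basis state.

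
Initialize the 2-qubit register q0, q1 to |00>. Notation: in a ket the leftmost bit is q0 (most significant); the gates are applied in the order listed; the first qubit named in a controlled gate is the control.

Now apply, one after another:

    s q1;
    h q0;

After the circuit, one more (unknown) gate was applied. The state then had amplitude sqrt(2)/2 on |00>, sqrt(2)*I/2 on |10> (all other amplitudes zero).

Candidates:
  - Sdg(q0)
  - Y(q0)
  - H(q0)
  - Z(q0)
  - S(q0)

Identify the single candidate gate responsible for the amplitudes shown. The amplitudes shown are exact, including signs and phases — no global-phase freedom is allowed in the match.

The unique candidate consistent with the amplitudes is S(q0).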